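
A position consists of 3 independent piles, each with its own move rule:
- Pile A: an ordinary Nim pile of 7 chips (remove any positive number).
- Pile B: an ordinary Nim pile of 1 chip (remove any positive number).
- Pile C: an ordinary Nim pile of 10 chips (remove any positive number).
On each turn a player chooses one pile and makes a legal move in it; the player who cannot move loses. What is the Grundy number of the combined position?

12

Pile A is a plain Nim pile of size 7, so its Grundy value is 7.
Pile B is a plain Nim pile of size 1, so its Grundy value is 1.
Pile C is a plain Nim pile of size 10, so its Grundy value is 10.
The value of a disjunctive sum is the nim-sum of the parts.
Combined value = 7 ⊕ 1 ⊕ 10 = 12.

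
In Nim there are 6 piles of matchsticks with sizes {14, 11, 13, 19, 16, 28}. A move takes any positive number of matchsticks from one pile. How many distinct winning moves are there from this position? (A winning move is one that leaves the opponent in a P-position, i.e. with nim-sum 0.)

3

Compute the nim-sum pairwise:
14 XOR 11 = 5
5 XOR 13 = 8
8 XOR 19 = 27
27 XOR 16 = 11
11 XOR 28 = 23
The overall nim-sum is X = 23. A pile of size p has a winning move iff p XOR X < p (reduce it to p XOR X).
  14: 14 XOR 23 = 25 ≥ 14 — no move.
  11: 11 XOR 23 = 28 ≥ 11 — no move.
  13: 13 XOR 23 = 26 ≥ 13 — no move.
  19: 19 XOR 23 = 4 < 19 — winning move (to 4).
  16: 16 XOR 23 = 7 < 16 — winning move (to 7).
  28: 28 XOR 23 = 11 < 28 — winning move (to 11).
That gives 3 winning moves.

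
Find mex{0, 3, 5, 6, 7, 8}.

0 is in the set but 1 is not, so the mex is 1.

1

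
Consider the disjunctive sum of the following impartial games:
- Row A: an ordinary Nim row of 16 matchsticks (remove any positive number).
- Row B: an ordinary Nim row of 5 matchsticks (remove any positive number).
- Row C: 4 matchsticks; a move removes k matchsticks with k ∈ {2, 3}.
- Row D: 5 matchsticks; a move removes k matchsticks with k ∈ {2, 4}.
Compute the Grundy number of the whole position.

21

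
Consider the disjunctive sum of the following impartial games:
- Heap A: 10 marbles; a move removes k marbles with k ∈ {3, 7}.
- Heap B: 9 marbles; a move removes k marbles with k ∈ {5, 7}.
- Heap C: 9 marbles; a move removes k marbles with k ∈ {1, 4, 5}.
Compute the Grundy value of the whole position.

0

Build the Grundy sequence for heap A with g(k) = mex{g(k−s) : s ∈ {3, 7}, s ≤ k}:
g(0) = mex{} = 0
g(1) = mex{} = 0
g(2) = mex{} = 0
g(3) = mex{0} = 1
g(4) = mex{0} = 1
g(5) = mex{0} = 1
g(6) = mex{1} = 0
g(7) = mex{0,1} = 2
g(8) = mex{0,1} = 2
g(9) = mex{0} = 1
g(10) = mex{1,2} = 0
So g(10) = 0.
Build the Grundy sequence for heap B with g(k) = mex{g(k−s) : s ∈ {5, 7}, s ≤ k}:
k:     0  1  2  3  4  5  6  7  8  9
g(k):  0  0  0  0  0  1  1  1  1  1
So g(9) = 1.
Grundy values for heap C (subtraction set {1, 4, 5}):
g(0) = mex{} = 0
g(1) = mex{0} = 1
g(2) = mex{1} = 0
g(3) = mex{0} = 1
g(4) = mex{0,1} = 2
g(5) = mex{0,1,2} = 3
g(6) = mex{0,1,3} = 2
g(7) = mex{0,1,2} = 3
g(8) = mex{1,2,3} = 0
g(9) = mex{0,2,3} = 1
So g(9) = 1.
The value of a disjunctive sum is the nim-sum of the parts.
Combined value = 0 XOR 1 XOR 1 = 0.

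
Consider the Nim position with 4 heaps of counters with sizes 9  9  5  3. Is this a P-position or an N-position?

Nim-sum: 9 XOR 9 XOR 5 XOR 3 = 6.
The nim-sum is 6 ≠ 0, so this is an N-position: the player to move can win.

N-position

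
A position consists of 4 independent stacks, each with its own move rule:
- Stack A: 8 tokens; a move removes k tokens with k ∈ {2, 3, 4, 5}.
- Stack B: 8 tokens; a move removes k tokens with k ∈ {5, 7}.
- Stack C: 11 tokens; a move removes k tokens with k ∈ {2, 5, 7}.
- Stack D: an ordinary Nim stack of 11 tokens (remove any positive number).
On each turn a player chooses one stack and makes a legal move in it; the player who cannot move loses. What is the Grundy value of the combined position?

Build the Grundy sequence for stack A with g(k) = mex{g(k−s) : s ∈ {2, 3, 4, 5}, s ≤ k}:
g(0) = mex{} = 0
g(1) = mex{} = 0
g(2) = mex{0} = 1
g(3) = mex{0} = 1
g(4) = mex{0,1} = 2
g(5) = mex{0,1} = 2
g(6) = mex{0,1,2} = 3
g(7) = mex{1,2} = 0
g(8) = mex{1,2,3} = 0
So g(8) = 0.
Build the Grundy sequence for stack B with g(k) = mex{g(k−s) : s ∈ {5, 7}, s ≤ k}:
g(0) = mex{} = 0
g(1) = mex{} = 0
g(2) = mex{} = 0
g(3) = mex{} = 0
g(4) = mex{} = 0
g(5) = mex{0} = 1
g(6) = mex{0} = 1
g(7) = mex{0} = 1
g(8) = mex{0} = 1
So g(8) = 1.
Grundy values for stack C (subtraction set {2, 5, 7}):
g(0) = mex{} = 0
g(1) = mex{} = 0
g(2) = mex{0} = 1
g(3) = mex{0} = 1
g(4) = mex{1} = 0
g(5) = mex{0,1} = 2
g(6) = mex{0} = 1
g(7) = mex{0,1,2} = 3
g(8) = mex{0,1} = 2
g(9) = mex{0,1,3} = 2
g(10) = mex{1,2} = 0
g(11) = mex{0,1,2} = 3
So g(11) = 3.
Stack D is a plain Nim stack of size 11, so its Grundy value is 11.
The value of a disjunctive sum is the nim-sum of the parts.
Combined value = 0 ⊕ 1 ⊕ 3 ⊕ 11 = 9.

9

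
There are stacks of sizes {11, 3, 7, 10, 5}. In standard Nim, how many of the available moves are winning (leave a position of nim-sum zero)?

Compute the nim-sum pairwise:
11 ^ 3 = 8
8 ^ 7 = 15
15 ^ 10 = 5
5 ^ 5 = 0
The nim-sum is already 0, so every move leaves a nonzero nim-sum — there are no winning moves.

0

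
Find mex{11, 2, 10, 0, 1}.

3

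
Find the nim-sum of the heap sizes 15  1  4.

10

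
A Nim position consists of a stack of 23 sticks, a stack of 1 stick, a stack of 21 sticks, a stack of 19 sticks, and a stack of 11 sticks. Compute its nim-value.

Bitwise XOR of the heap sizes:
  10111  (23)
  00001  (1)
  10101  (21)
  10011  (19)
  01011  (11)
  -----
  11011  (27)

27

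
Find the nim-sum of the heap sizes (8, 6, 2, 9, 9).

12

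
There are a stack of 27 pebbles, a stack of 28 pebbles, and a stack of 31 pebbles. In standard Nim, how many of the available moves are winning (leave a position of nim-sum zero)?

3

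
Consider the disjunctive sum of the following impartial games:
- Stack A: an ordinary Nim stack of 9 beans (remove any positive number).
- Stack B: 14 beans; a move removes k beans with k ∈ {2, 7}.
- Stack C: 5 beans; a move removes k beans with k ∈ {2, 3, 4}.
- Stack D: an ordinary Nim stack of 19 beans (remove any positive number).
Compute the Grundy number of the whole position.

24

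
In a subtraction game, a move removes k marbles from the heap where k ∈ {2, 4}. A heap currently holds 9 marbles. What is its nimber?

Compute g(0), g(1), … for moves {2, 4}:
k:     0  1  2  3  4  5  6  7  8  9
g(k):  0  0  1  1  2  2  0  0  1  1
So g(9) = 1.

1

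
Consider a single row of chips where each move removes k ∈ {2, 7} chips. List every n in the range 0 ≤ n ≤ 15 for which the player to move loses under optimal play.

0, 1, 4, 5, 9, 10, 13, 14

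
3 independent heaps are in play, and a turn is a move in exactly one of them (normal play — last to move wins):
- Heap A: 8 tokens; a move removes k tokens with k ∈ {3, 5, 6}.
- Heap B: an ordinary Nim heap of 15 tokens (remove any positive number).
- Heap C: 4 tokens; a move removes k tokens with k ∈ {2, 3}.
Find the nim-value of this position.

Grundy values for heap A (subtraction set {3, 5, 6}):
k:     0  1  2  3  4  5  6  7  8
g(k):  0  0  0  1  1  1  2  2  2
So g(8) = 2.
Heap B is a plain Nim heap of size 15, so its Grundy value is 15.
Grundy values for heap C (subtraction set {2, 3}):
k:     0  1  2  3  4
g(k):  0  0  1  1  2
So g(4) = 2.
The value of a disjunctive sum is the nim-sum of the parts.
Combined value = 2 ⊕ 15 ⊕ 2 = 15.

15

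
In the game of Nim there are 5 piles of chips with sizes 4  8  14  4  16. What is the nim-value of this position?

Nim-sum: 4 ⊕ 8 ⊕ 14 ⊕ 4 ⊕ 16 = 22.

22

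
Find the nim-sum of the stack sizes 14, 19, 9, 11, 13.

18

Compute the nim-sum pairwise:
14 ⊕ 19 = 29
29 ⊕ 9 = 20
20 ⊕ 11 = 31
31 ⊕ 13 = 18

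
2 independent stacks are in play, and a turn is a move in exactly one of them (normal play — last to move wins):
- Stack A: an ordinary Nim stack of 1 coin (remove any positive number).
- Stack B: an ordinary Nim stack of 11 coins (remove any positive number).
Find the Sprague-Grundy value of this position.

10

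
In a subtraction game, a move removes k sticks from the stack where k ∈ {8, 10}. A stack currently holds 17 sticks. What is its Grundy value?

2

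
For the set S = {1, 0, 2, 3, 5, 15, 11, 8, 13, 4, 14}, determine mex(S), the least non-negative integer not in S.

The values 0, 1, 2, 3, 4, 5 are all present; 6 is the first non-negative integer missing from the set.

6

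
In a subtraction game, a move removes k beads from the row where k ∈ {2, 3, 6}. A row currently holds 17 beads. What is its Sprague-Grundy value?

2

Grundy values for subtraction set {2, 3, 6}:
k:     0  1  2  3  4  5  6  7  8  9 10 11 12 13 14 15 16 17
g(k):  0  0  1  1  2  0  3  1  2  0  0  1  1  2  0  3  1  2
So g(17) = 2.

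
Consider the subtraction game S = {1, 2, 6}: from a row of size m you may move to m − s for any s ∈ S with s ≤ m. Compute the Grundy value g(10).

Build the Grundy sequence with g(k) = mex{g(k−s) : s ∈ {1, 2, 6}, s ≤ k}:
k:     0  1  2  3  4  5  6  7  8  9 10
g(k):  0  1  2  0  1  2  3  0  1  2  0
So g(10) = 0.

0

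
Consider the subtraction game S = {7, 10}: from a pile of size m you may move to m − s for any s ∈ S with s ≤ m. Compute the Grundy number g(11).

Grundy values for subtraction set {7, 10}:
k:     0  1  2  3  4  5  6  7  8  9 10 11
g(k):  0  0  0  0  0  0  0  1  1  1  1  1
So g(11) = 1.

1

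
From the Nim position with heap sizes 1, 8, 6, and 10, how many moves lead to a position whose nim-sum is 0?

1

Compute the nim-sum pairwise:
1 XOR 8 = 9
9 XOR 6 = 15
15 XOR 10 = 5
The overall nim-sum is X = 5. A heap of size p has a winning move iff p XOR X < p (reduce it to p XOR X).
  1: 1 XOR 5 = 4 ≥ 1 — no move.
  8: 8 XOR 5 = 13 ≥ 8 — no move.
  6: 6 XOR 5 = 3 < 6 — winning move (to 3).
  10: 10 XOR 5 = 15 ≥ 10 — no move.
That gives 1 winning move.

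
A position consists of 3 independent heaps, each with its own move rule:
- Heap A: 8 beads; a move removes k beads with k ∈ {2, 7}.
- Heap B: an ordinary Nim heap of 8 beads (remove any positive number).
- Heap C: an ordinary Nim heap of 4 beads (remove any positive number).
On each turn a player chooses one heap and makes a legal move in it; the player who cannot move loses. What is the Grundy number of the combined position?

Grundy values for heap A (subtraction set {2, 7}):
g(0) = mex{} = 0
g(1) = mex{} = 0
g(2) = mex{0} = 1
g(3) = mex{0} = 1
g(4) = mex{1} = 0
g(5) = mex{1} = 0
g(6) = mex{0} = 1
g(7) = mex{0} = 1
g(8) = mex{0,1} = 2
So g(8) = 2.
Heap B is a plain Nim heap of size 8, so its Grundy value is 8.
Heap C is a plain Nim heap of size 4, so its Grundy value is 4.
By the Sprague-Grundy theorem, the Grundy value of a sum of independent games is the XOR of the component values.
Combined value = 2 XOR 8 XOR 4 = 14.

14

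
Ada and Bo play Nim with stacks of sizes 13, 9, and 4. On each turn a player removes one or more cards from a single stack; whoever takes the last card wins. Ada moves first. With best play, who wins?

Write each in binary and XOR column by column:
  1101  (13)
  1001  (9)
  0100  (4)
  ----
  0000  (0)
The nim-sum is 0, so this is a P-position: the player to move is in a losing position under optimal play; Ada is about to move from it and so loses — Bo wins.

Bo wins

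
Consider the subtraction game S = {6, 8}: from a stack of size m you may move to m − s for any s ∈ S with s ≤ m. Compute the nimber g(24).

Compute g(0), g(1), … for moves {6, 8}:
k:     0  1  2  3  4  5  6  7  8  9 10 11 12 13 14 15 16 17 18 19 20 21 22 23 24
g(k):  0  0  0  0  0  0  1  1  1  1  1  1  2  2  0  0  0  0  0  0  1  1  1  1  1
So g(24) = 1.

1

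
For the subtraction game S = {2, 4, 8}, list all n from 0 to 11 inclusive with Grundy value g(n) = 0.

0, 1, 6, 7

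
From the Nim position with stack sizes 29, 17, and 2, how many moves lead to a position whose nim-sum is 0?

Compute the nim-sum pairwise:
29 XOR 17 = 12
12 XOR 2 = 14
The overall nim-sum is X = 14. A stack of size p has a winning move iff p XOR X < p (reduce it to p XOR X).
  29: 29 XOR 14 = 19 < 29 — winning move (to 19).
  17: 17 XOR 14 = 31 ≥ 17 — no move.
  2: 2 XOR 14 = 12 ≥ 2 — no move.
That gives 1 winning move.

1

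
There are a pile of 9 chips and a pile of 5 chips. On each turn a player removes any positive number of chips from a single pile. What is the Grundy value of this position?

12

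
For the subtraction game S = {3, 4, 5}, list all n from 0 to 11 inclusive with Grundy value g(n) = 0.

0, 1, 2, 8, 9, 10

Compute g(0), g(1), … for moves {3, 4, 5}:
k:     0  1  2  3  4  5  6  7  8  9 10 11
g(k):  0  0  0  1  1  1  2  2  0  0  0  1
The P-positions (g = 0) in 0..11 are 0, 1, 2, 8, 9, 10.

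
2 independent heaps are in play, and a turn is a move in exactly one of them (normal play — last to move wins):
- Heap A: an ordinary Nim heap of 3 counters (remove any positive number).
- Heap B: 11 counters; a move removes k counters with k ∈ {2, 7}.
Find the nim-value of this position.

2

Heap A is a plain Nim heap of size 3, so its Grundy value is 3.
For heap B, compute g(0), g(1), … with moves {2, 7}:
g(0) = mex{} = 0
g(1) = mex{} = 0
g(2) = mex{0} = 1
g(3) = mex{0} = 1
g(4) = mex{1} = 0
g(5) = mex{1} = 0
g(6) = mex{0} = 1
g(7) = mex{0} = 1
g(8) = mex{0,1} = 2
g(9) = mex{1} = 0
g(10) = mex{1,2} = 0
g(11) = mex{0} = 1
So g(11) = 1.
By the Sprague-Grundy theorem, the Grundy value of a sum of independent games is the XOR of the component values.
Combined value = 3 ⊕ 1 = 2.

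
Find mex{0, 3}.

1

0 is in the set but 1 is not, so the mex is 1.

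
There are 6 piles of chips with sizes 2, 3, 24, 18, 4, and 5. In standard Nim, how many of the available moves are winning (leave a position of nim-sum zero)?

1

Nim-sum: 2 ^ 3 ^ 24 ^ 18 ^ 4 ^ 5 = 10.
The overall nim-sum is X = 10. A pile of size p has a winning move iff p XOR X < p (reduce it to p XOR X).
  2: 2 XOR 10 = 8 ≥ 2 — no move.
  3: 3 XOR 10 = 9 ≥ 3 — no move.
  24: 24 XOR 10 = 18 < 24 — winning move (to 18).
  18: 18 XOR 10 = 24 ≥ 18 — no move.
  4: 4 XOR 10 = 14 ≥ 4 — no move.
  5: 5 XOR 10 = 15 ≥ 5 — no move.
That gives 1 winning move.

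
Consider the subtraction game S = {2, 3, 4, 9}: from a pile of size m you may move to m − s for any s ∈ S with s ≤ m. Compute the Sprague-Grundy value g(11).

Compute g(0), g(1), … for moves {2, 3, 4, 9}:
k:     0  1  2  3  4  5  6  7  8  9 10 11
g(k):  0  0  1  1  2  2  0  0  1  1  2  2
So g(11) = 2.

2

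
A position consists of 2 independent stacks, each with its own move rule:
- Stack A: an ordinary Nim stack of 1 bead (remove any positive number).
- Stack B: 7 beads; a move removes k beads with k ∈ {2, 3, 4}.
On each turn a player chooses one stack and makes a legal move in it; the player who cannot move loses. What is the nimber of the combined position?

Stack A is a plain Nim stack of size 1, so its Grundy value is 1.
For stack B, compute g(0), g(1), … with moves {2, 3, 4}:
g(0) = mex{} = 0
g(1) = mex{} = 0
g(2) = mex{0} = 1
g(3) = mex{0} = 1
g(4) = mex{0,1} = 2
g(5) = mex{0,1} = 2
g(6) = mex{1,2} = 0
g(7) = mex{1,2} = 0
So g(7) = 0.
By the Sprague-Grundy theorem, the Grundy value of a sum of independent games is the XOR of the component values.
Combined value = 1 XOR 0 = 1.

1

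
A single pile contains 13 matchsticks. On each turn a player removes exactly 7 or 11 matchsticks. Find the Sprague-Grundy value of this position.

Compute g(0), g(1), … for moves {7, 11}:
g(0) = mex{} = 0
g(1) = mex{} = 0
g(2) = mex{} = 0
g(3) = mex{} = 0
g(4) = mex{} = 0
g(5) = mex{} = 0
g(6) = mex{} = 0
g(7) = mex{0} = 1
g(8) = mex{0} = 1
g(9) = mex{0} = 1
g(10) = mex{0} = 1
g(11) = mex{0} = 1
g(12) = mex{0} = 1
g(13) = mex{0} = 1
So g(13) = 1.

1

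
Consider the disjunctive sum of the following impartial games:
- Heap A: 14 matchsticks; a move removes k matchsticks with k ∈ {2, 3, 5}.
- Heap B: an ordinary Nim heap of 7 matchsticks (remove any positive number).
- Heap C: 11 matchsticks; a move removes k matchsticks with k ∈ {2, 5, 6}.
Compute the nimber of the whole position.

Grundy values for heap A (subtraction set {2, 3, 5}):
g(0) = mex{} = 0
g(1) = mex{} = 0
g(2) = mex{0} = 1
g(3) = mex{0} = 1
g(4) = mex{0,1} = 2
g(5) = mex{0,1} = 2
g(6) = mex{0,1,2} = 3
g(7) = mex{1,2} = 0
g(8) = mex{1,2,3} = 0
g(9) = mex{0,2,3} = 1
g(10) = mex{0,2} = 1
g(11) = mex{0,1,3} = 2
g(12) = mex{0,1} = 2
g(13) = mex{0,1,2} = 3
g(14) = mex{1,2} = 0
So g(14) = 0.
Heap B is a plain Nim heap of size 7, so its Grundy value is 7.
Grundy values for heap C (subtraction set {2, 5, 6}):
g(0) = mex{} = 0
g(1) = mex{} = 0
g(2) = mex{0} = 1
g(3) = mex{0} = 1
g(4) = mex{1} = 0
g(5) = mex{0,1} = 2
g(6) = mex{0} = 1
g(7) = mex{0,1,2} = 3
g(8) = mex{1} = 0
g(9) = mex{0,1,3} = 2
g(10) = mex{0,2} = 1
g(11) = mex{1,2} = 0
So g(11) = 0.
By the Sprague-Grundy theorem, the Grundy value of a sum of independent games is the XOR of the component values.
Combined value = 0 XOR 7 XOR 0 = 7.

7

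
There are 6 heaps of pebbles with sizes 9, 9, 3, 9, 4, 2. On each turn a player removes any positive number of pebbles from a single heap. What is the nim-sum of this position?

12

Nim-sum: 9 ^ 9 ^ 3 ^ 9 ^ 4 ^ 2 = 12.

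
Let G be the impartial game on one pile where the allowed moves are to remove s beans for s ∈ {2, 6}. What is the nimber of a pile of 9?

0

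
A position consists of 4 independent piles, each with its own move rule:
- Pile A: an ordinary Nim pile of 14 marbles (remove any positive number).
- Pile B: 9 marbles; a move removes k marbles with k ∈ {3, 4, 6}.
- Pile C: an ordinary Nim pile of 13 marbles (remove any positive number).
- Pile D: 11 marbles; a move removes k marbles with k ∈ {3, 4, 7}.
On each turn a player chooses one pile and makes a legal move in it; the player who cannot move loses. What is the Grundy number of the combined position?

3

Pile A is a plain Nim pile of size 14, so its Grundy value is 14.
Grundy values for pile B (subtraction set {3, 4, 6}):
g(0) = mex{} = 0
g(1) = mex{} = 0
g(2) = mex{} = 0
g(3) = mex{0} = 1
g(4) = mex{0} = 1
g(5) = mex{0} = 1
g(6) = mex{0,1} = 2
g(7) = mex{0,1} = 2
g(8) = mex{0,1} = 2
g(9) = mex{1,2} = 0
So g(9) = 0.
Pile C is a plain Nim pile of size 13, so its Grundy value is 13.
For pile D, compute g(0), g(1), … with moves {3, 4, 7}:
g(0) = mex{} = 0
g(1) = mex{} = 0
g(2) = mex{} = 0
g(3) = mex{0} = 1
g(4) = mex{0} = 1
g(5) = mex{0} = 1
g(6) = mex{0,1} = 2
g(7) = mex{0,1} = 2
g(8) = mex{0,1} = 2
g(9) = mex{0,1,2} = 3
g(10) = mex{1,2} = 0
g(11) = mex{1,2} = 0
So g(11) = 0.
The value of a disjunctive sum is the nim-sum of the parts.
Combined value = 14 ⊕ 0 ⊕ 13 ⊕ 0 = 3.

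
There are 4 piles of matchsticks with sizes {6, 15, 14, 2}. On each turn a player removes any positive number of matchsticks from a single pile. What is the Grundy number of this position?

5

Compute the nim-sum pairwise:
6 XOR 15 = 9
9 XOR 14 = 7
7 XOR 2 = 5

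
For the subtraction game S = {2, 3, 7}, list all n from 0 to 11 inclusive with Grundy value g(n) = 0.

0, 1, 5, 6, 10, 11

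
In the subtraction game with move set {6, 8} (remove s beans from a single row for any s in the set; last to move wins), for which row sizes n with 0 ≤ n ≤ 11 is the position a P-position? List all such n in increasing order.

0, 1, 2, 3, 4, 5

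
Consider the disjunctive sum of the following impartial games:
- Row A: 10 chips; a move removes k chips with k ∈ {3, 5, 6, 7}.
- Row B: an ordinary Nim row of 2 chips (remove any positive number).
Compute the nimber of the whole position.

2

Build the Grundy sequence for row A with g(k) = mex{g(k−s) : s ∈ {3, 5, 6, 7}, s ≤ k}:
k:     0  1  2  3  4  5  6  7  8  9 10
g(k):  0  0  0  1  1  1  2  2  2  3  0
So g(10) = 0.
Row B is a plain Nim row of size 2, so its Grundy value is 2.
The value of a disjunctive sum is the nim-sum of the parts.
Combined value = 0 ⊕ 2 = 2.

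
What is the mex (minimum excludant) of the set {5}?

0 is not in the set, so the mex is 0.

0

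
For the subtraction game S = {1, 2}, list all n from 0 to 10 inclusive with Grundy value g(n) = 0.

Compute g(0), g(1), … for moves {1, 2}:
k:     0  1  2  3  4  5  6  7  8  9 10
g(k):  0  1  2  0  1  2  0  1  2  0  1
The P-positions (g = 0) in 0..10 are 0, 3, 6, 9.

0, 3, 6, 9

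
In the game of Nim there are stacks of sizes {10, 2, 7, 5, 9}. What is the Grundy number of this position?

Compute the nim-sum pairwise:
10 ^ 2 = 8
8 ^ 7 = 15
15 ^ 5 = 10
10 ^ 9 = 3

3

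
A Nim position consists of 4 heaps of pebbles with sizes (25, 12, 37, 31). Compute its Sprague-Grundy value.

47

Compute the nim-sum pairwise:
25 ^ 12 = 21
21 ^ 37 = 48
48 ^ 31 = 47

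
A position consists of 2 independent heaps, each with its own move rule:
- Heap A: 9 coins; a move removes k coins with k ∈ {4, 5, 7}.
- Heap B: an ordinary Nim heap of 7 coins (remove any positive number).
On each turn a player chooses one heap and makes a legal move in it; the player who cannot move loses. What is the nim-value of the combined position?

5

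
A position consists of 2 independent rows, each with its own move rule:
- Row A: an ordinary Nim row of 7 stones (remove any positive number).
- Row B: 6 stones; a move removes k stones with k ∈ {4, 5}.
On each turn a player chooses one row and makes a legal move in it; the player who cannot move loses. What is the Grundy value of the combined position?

Row A is a plain Nim row of size 7, so its Grundy value is 7.
For row B, compute g(0), g(1), … with moves {4, 5}:
k:     0  1  2  3  4  5  6
g(k):  0  0  0  0  1  1  1
So g(6) = 1.
By the Sprague-Grundy theorem, the Grundy value of a sum of independent games is the XOR of the component values.
Combined value = 7 XOR 1 = 6.

6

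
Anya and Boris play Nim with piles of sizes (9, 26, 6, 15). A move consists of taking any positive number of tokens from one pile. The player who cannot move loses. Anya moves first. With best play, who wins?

Anya wins

Compute the nim-sum pairwise:
9 ^ 26 = 19
19 ^ 6 = 21
21 ^ 15 = 26
The nim-sum is 26 ≠ 0, so this is an N-position: the player to move can win; Anya has a winning move.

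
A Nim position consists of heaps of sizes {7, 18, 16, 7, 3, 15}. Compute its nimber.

14

Write each in binary and XOR column by column:
  00111  (7)
  10010  (18)
  10000  (16)
  00111  (7)
  00011  (3)
  01111  (15)
  -----
  01110  (14)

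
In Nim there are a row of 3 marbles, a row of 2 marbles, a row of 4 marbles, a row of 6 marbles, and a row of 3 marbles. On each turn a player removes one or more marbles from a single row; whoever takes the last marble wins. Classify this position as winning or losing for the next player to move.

Compute the nim-sum pairwise:
3 ⊕ 2 = 1
1 ⊕ 4 = 5
5 ⊕ 6 = 3
3 ⊕ 3 = 0
The nim-sum is 0, so this is a P-position: the player to move is in a losing position under optimal play.

Losing position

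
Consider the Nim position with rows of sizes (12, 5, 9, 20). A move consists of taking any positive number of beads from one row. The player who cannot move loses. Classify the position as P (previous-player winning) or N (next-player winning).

N-position

In binary:
  01100  (12)
  00101  (5)
  01001  (9)
  10100  (20)
  -----
  10100  (20)
The nim-sum is 20 ≠ 0, so this is an N-position: the player to move can win.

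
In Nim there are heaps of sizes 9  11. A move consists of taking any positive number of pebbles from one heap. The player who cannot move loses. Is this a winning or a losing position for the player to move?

Winning position

Compute the nim-sum pairwise:
9 ⊕ 11 = 2
The nim-sum is 2 ≠ 0, so this is an N-position: the player to move can win.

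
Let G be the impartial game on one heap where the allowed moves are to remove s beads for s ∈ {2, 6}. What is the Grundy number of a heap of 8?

Grundy values for subtraction set {2, 6}:
g(0) = mex{} = 0
g(1) = mex{} = 0
g(2) = mex{0} = 1
g(3) = mex{0} = 1
g(4) = mex{1} = 0
g(5) = mex{1} = 0
g(6) = mex{0} = 1
g(7) = mex{0} = 1
g(8) = mex{1} = 0
So g(8) = 0.

0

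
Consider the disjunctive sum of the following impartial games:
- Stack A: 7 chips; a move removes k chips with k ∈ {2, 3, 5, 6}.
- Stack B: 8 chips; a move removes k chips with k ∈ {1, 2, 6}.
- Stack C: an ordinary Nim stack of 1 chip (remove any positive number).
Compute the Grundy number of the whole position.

For stack A, compute g(0), g(1), … with moves {2, 3, 5, 6}:
g(0) = mex{} = 0
g(1) = mex{} = 0
g(2) = mex{0} = 1
g(3) = mex{0} = 1
g(4) = mex{0,1} = 2
g(5) = mex{0,1} = 2
g(6) = mex{0,1,2} = 3
g(7) = mex{0,1,2} = 3
So g(7) = 3.
For stack B, compute g(0), g(1), … with moves {1, 2, 6}:
g(0) = mex{} = 0
g(1) = mex{0} = 1
g(2) = mex{0,1} = 2
g(3) = mex{1,2} = 0
g(4) = mex{0,2} = 1
g(5) = mex{0,1} = 2
g(6) = mex{0,1,2} = 3
g(7) = mex{1,2,3} = 0
g(8) = mex{0,2,3} = 1
So g(8) = 1.
Stack C is a plain Nim stack of size 1, so its Grundy value is 1.
The value of a disjunctive sum is the nim-sum of the parts.
Combined value = 3 XOR 1 XOR 1 = 3.

3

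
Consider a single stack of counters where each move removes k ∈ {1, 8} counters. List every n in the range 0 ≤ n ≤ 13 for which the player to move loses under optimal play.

0, 2, 4, 6, 9, 11, 13

Build the Grundy sequence with g(k) = mex{g(k−s) : s ∈ {1, 8}, s ≤ k}:
g(0) = mex{} = 0
g(1) = mex{0} = 1
g(2) = mex{1} = 0
g(3) = mex{0} = 1
g(4) = mex{1} = 0
g(5) = mex{0} = 1
g(6) = mex{1} = 0
g(7) = mex{0} = 1
g(8) = mex{0,1} = 2
g(9) = mex{1,2} = 0
g(10) = mex{0} = 1
g(11) = mex{1} = 0
g(12) = mex{0} = 1
g(13) = mex{1} = 0
The P-positions (g = 0) in 0..13 are 0, 2, 4, 6, 9, 11, 13.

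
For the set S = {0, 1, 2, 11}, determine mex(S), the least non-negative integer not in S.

3

The values 0, 1, 2 are all present; 3 is the first non-negative integer missing from the set.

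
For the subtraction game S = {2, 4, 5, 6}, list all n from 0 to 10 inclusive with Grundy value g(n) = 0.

0, 1, 8, 9

Compute g(0), g(1), … for moves {2, 4, 5, 6}:
k:     0  1  2  3  4  5  6  7  8  9 10
g(k):  0  0  1  1  2  2  3  3  0  0  1
The P-positions (g = 0) in 0..10 are 0, 1, 8, 9.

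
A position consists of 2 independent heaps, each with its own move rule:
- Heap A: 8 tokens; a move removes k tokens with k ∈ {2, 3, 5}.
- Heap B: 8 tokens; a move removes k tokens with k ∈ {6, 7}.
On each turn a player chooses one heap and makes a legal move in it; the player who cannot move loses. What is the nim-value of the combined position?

1

Grundy values for heap A (subtraction set {2, 3, 5}):
k:     0  1  2  3  4  5  6  7  8
g(k):  0  0  1  1  2  2  3  0  0
So g(8) = 0.
Build the Grundy sequence for heap B with g(k) = mex{g(k−s) : s ∈ {6, 7}, s ≤ k}:
k:     0  1  2  3  4  5  6  7  8
g(k):  0  0  0  0  0  0  1  1  1
So g(8) = 1.
By the Sprague-Grundy theorem, the Grundy value of a sum of independent games is the XOR of the component values.
Combined value = 0 XOR 1 = 1.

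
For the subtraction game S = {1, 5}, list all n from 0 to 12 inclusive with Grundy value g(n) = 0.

0, 2, 4, 6, 8, 10, 12

Grundy values for subtraction set {1, 5}:
g(0) = mex{} = 0
g(1) = mex{0} = 1
g(2) = mex{1} = 0
g(3) = mex{0} = 1
g(4) = mex{1} = 0
g(5) = mex{0} = 1
g(6) = mex{1} = 0
g(7) = mex{0} = 1
g(8) = mex{1} = 0
g(9) = mex{0} = 1
g(10) = mex{1} = 0
g(11) = mex{0} = 1
g(12) = mex{1} = 0
The P-positions (g = 0) in 0..12 are 0, 2, 4, 6, 8, 10, 12.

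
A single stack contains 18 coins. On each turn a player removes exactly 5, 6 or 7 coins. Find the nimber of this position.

1

Build the Grundy sequence with g(k) = mex{g(k−s) : s ∈ {5, 6, 7}, s ≤ k}:
k:     0  1  2  3  4  5  6  7  8  9 10 11 12 13 14 15 16 17 18
g(k):  0  0  0  0  0  1  1  1  1  1  2  2  0  0  0  0  0  1  1
So g(18) = 1.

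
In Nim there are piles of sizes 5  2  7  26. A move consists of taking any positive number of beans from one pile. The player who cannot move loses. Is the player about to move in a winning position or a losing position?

Winning position

Bitwise XOR of the heap sizes:
  00101  (5)
  00010  (2)
  00111  (7)
  11010  (26)
  -----
  11010  (26)
The nim-sum is 26 ≠ 0, so this is an N-position: the player to move can win.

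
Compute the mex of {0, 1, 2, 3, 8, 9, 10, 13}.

4

The values 0, 1, 2, 3 are all present; 4 is the first non-negative integer missing from the set.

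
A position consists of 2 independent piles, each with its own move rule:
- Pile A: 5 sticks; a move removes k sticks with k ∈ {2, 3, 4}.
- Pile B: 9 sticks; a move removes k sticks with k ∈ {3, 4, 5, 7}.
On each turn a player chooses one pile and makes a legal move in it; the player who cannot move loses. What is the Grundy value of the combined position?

Build the Grundy sequence for pile A with g(k) = mex{g(k−s) : s ∈ {2, 3, 4}, s ≤ k}:
k:     0  1  2  3  4  5
g(k):  0  0  1  1  2  2
So g(5) = 2.
Build the Grundy sequence for pile B with g(k) = mex{g(k−s) : s ∈ {3, 4, 5, 7}, s ≤ k}:
g(0) = mex{} = 0
g(1) = mex{} = 0
g(2) = mex{} = 0
g(3) = mex{0} = 1
g(4) = mex{0} = 1
g(5) = mex{0} = 1
g(6) = mex{0,1} = 2
g(7) = mex{0,1} = 2
g(8) = mex{0,1} = 2
g(9) = mex{0,1,2} = 3
So g(9) = 3.
By the Sprague-Grundy theorem, the Grundy value of a sum of independent games is the XOR of the component values.
Combined value = 2 ⊕ 3 = 1.

1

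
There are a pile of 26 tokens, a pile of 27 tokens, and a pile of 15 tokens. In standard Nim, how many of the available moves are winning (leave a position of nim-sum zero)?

3

Compute the nim-sum pairwise:
26 XOR 27 = 1
1 XOR 15 = 14
The overall nim-sum is X = 14. A pile of size p has a winning move iff p XOR X < p (reduce it to p XOR X).
  26: 26 XOR 14 = 20 < 26 — winning move (to 20).
  27: 27 XOR 14 = 21 < 27 — winning move (to 21).
  15: 15 XOR 14 = 1 < 15 — winning move (to 1).
That gives 3 winning moves.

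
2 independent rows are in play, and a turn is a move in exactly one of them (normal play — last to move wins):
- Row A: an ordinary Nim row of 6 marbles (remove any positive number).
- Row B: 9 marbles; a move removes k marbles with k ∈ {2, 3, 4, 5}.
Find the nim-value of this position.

7

Row A is a plain Nim row of size 6, so its Grundy value is 6.
Build the Grundy sequence for row B with g(k) = mex{g(k−s) : s ∈ {2, 3, 4, 5}, s ≤ k}:
g(0) = mex{} = 0
g(1) = mex{} = 0
g(2) = mex{0} = 1
g(3) = mex{0} = 1
g(4) = mex{0,1} = 2
g(5) = mex{0,1} = 2
g(6) = mex{0,1,2} = 3
g(7) = mex{1,2} = 0
g(8) = mex{1,2,3} = 0
g(9) = mex{0,2,3} = 1
So g(9) = 1.
The value of a disjunctive sum is the nim-sum of the parts.
Combined value = 6 XOR 1 = 7.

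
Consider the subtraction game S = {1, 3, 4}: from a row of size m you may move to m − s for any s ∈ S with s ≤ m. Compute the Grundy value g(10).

Build the Grundy sequence with g(k) = mex{g(k−s) : s ∈ {1, 3, 4}, s ≤ k}:
k:     0  1  2  3  4  5  6  7  8  9 10
g(k):  0  1  0  1  2  3  2  0  1  0  1
So g(10) = 1.

1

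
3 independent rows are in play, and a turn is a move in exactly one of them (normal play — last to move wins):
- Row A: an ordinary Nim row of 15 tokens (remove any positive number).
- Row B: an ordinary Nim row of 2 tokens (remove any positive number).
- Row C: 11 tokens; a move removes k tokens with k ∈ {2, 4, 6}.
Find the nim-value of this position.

Row A is a plain Nim row of size 15, so its Grundy value is 15.
Row B is a plain Nim row of size 2, so its Grundy value is 2.
Build the Grundy sequence for row C with g(k) = mex{g(k−s) : s ∈ {2, 4, 6}, s ≤ k}:
k:     0  1  2  3  4  5  6  7  8  9 10 11
g(k):  0  0  1  1  2  2  3  3  0  0  1  1
So g(11) = 1.
The value of a disjunctive sum is the nim-sum of the parts.
Combined value = 15 ⊕ 2 ⊕ 1 = 12.

12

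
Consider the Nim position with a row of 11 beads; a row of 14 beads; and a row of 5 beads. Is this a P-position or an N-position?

P-position

Compute the nim-sum pairwise:
11 ^ 14 = 5
5 ^ 5 = 0
The nim-sum is 0, so this is a P-position: the player to move is in a losing position under optimal play.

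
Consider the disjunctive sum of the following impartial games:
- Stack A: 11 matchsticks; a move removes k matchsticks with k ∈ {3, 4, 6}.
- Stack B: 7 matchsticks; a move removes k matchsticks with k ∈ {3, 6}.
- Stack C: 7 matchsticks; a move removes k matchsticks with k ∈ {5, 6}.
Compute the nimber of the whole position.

3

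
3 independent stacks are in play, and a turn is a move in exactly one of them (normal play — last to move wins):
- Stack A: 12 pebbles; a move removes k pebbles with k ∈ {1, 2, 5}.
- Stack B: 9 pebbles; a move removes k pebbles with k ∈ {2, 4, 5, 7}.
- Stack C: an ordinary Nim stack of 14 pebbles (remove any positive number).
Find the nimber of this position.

14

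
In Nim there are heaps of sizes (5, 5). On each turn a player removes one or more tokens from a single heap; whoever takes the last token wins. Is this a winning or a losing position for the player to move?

Losing position

Bitwise XOR of the heap sizes:
  101  (5)
  101  (5)
  ---
  000  (0)
The nim-sum is 0, so this is a P-position: the player to move is in a losing position under optimal play.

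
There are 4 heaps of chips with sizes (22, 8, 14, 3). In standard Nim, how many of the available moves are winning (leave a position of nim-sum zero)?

1

Nim-sum: 22 XOR 8 XOR 14 XOR 3 = 19.
The overall nim-sum is X = 19. A heap of size p has a winning move iff p XOR X < p (reduce it to p XOR X).
  22: 22 XOR 19 = 5 < 22 — winning move (to 5).
  8: 8 XOR 19 = 27 ≥ 8 — no move.
  14: 14 XOR 19 = 29 ≥ 14 — no move.
  3: 3 XOR 19 = 16 ≥ 3 — no move.
That gives 1 winning move.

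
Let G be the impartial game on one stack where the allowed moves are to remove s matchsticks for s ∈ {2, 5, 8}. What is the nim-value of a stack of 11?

0

Grundy values for subtraction set {2, 5, 8}:
g(0) = mex{} = 0
g(1) = mex{} = 0
g(2) = mex{0} = 1
g(3) = mex{0} = 1
g(4) = mex{1} = 0
g(5) = mex{0,1} = 2
g(6) = mex{0} = 1
g(7) = mex{1,2} = 0
g(8) = mex{0,1} = 2
g(9) = mex{0} = 1
g(10) = mex{1,2} = 0
g(11) = mex{1} = 0
So g(11) = 0.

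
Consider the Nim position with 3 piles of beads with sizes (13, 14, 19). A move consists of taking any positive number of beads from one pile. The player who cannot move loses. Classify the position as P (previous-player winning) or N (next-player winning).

In binary:
  01101  (13)
  01110  (14)
  10011  (19)
  -----
  10000  (16)
The nim-sum is 16 ≠ 0, so this is an N-position: the player to move can win.

N-position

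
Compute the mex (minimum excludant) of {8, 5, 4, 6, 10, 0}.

1

0 is in the set but 1 is not, so the mex is 1.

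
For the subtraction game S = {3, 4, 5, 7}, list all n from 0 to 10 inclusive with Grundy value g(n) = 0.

Compute g(0), g(1), … for moves {3, 4, 5, 7}:
k:     0  1  2  3  4  5  6  7  8  9 10
g(k):  0  0  0  1  1  1  2  2  2  3  0
The P-positions (g = 0) in 0..10 are 0, 1, 2, 10.

0, 1, 2, 10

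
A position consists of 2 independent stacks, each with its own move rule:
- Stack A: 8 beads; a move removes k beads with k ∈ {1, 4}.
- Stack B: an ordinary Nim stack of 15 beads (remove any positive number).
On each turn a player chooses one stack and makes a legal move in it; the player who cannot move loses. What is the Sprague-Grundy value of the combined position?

14

For stack A, compute g(0), g(1), … with moves {1, 4}:
k:     0  1  2  3  4  5  6  7  8
g(k):  0  1  0  1  2  0  1  0  1
So g(8) = 1.
Stack B is a plain Nim stack of size 15, so its Grundy value is 15.
The value of a disjunctive sum is the nim-sum of the parts.
Combined value = 1 XOR 15 = 14.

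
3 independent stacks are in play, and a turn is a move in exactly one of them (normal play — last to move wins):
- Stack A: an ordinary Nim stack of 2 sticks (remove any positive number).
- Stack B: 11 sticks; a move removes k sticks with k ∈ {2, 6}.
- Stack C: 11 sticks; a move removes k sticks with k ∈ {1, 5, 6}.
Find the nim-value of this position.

3

Stack A is a plain Nim stack of size 2, so its Grundy value is 2.
Build the Grundy sequence for stack B with g(k) = mex{g(k−s) : s ∈ {2, 6}, s ≤ k}:
g(0) = mex{} = 0
g(1) = mex{} = 0
g(2) = mex{0} = 1
g(3) = mex{0} = 1
g(4) = mex{1} = 0
g(5) = mex{1} = 0
g(6) = mex{0} = 1
g(7) = mex{0} = 1
g(8) = mex{1} = 0
g(9) = mex{1} = 0
g(10) = mex{0} = 1
g(11) = mex{0} = 1
So g(11) = 1.
Build the Grundy sequence for stack C with g(k) = mex{g(k−s) : s ∈ {1, 5, 6}, s ≤ k}:
g(0) = mex{} = 0
g(1) = mex{0} = 1
g(2) = mex{1} = 0
g(3) = mex{0} = 1
g(4) = mex{1} = 0
g(5) = mex{0} = 1
g(6) = mex{0,1} = 2
g(7) = mex{0,1,2} = 3
g(8) = mex{0,1,3} = 2
g(9) = mex{0,1,2} = 3
g(10) = mex{0,1,3} = 2
g(11) = mex{1,2} = 0
So g(11) = 0.
By the Sprague-Grundy theorem, the Grundy value of a sum of independent games is the XOR of the component values.
Combined value = 2 ⊕ 1 ⊕ 0 = 3.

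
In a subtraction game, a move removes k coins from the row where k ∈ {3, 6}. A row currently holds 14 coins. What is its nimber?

1

Compute g(0), g(1), … for moves {3, 6}:
k:     0  1  2  3  4  5  6  7  8  9 10 11 12 13 14
g(k):  0  0  0  1  1  1  2  2  2  0  0  0  1  1  1
So g(14) = 1.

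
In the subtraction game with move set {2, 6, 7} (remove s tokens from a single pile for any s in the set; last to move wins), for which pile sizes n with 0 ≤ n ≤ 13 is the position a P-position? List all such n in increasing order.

0, 1, 4, 5, 9, 13

Grundy values for subtraction set {2, 6, 7}:
g(0) = mex{} = 0
g(1) = mex{} = 0
g(2) = mex{0} = 1
g(3) = mex{0} = 1
g(4) = mex{1} = 0
g(5) = mex{1} = 0
g(6) = mex{0} = 1
g(7) = mex{0} = 1
g(8) = mex{0,1} = 2
g(9) = mex{1} = 0
g(10) = mex{0,1,2} = 3
g(11) = mex{0} = 1
g(12) = mex{0,1,3} = 2
g(13) = mex{1} = 0
The P-positions (g = 0) in 0..13 are 0, 1, 4, 5, 9, 13.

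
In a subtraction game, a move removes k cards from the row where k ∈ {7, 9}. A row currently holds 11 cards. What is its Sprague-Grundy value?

Build the Grundy sequence with g(k) = mex{g(k−s) : s ∈ {7, 9}, s ≤ k}:
g(0) = mex{} = 0
g(1) = mex{} = 0
g(2) = mex{} = 0
g(3) = mex{} = 0
g(4) = mex{} = 0
g(5) = mex{} = 0
g(6) = mex{} = 0
g(7) = mex{0} = 1
g(8) = mex{0} = 1
g(9) = mex{0} = 1
g(10) = mex{0} = 1
g(11) = mex{0} = 1
So g(11) = 1.

1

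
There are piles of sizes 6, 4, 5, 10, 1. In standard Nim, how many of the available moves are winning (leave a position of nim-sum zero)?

1

Compute the nim-sum pairwise:
6 ⊕ 4 = 2
2 ⊕ 5 = 7
7 ⊕ 10 = 13
13 ⊕ 1 = 12
The overall nim-sum is X = 12. A pile of size p has a winning move iff p XOR X < p (reduce it to p XOR X).
  6: 6 XOR 12 = 10 ≥ 6 — no move.
  4: 4 XOR 12 = 8 ≥ 4 — no move.
  5: 5 XOR 12 = 9 ≥ 5 — no move.
  10: 10 XOR 12 = 6 < 10 — winning move (to 6).
  1: 1 XOR 12 = 13 ≥ 1 — no move.
That gives 1 winning move.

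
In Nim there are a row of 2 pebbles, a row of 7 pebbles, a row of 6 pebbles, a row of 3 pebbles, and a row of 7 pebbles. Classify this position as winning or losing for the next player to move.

In binary:
  010  (2)
  111  (7)
  110  (6)
  011  (3)
  111  (7)
  ---
  111  (7)
The nim-sum is 7 ≠ 0, so this is an N-position: the player to move can win.

Winning position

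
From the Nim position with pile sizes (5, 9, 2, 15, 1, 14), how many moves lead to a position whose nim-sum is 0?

Write each in binary and XOR column by column:
  0101  (5)
  1001  (9)
  0010  (2)
  1111  (15)
  0001  (1)
  1110  (14)
  ----
  1110  (14)
The overall nim-sum is X = 14. A pile of size p has a winning move iff p XOR X < p (reduce it to p XOR X).
  5: 5 XOR 14 = 11 ≥ 5 — no move.
  9: 9 XOR 14 = 7 < 9 — winning move (to 7).
  2: 2 XOR 14 = 12 ≥ 2 — no move.
  15: 15 XOR 14 = 1 < 15 — winning move (to 1).
  1: 1 XOR 14 = 15 ≥ 1 — no move.
  14: 14 XOR 14 = 0 < 14 — winning move (to 0).
That gives 3 winning moves.

3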